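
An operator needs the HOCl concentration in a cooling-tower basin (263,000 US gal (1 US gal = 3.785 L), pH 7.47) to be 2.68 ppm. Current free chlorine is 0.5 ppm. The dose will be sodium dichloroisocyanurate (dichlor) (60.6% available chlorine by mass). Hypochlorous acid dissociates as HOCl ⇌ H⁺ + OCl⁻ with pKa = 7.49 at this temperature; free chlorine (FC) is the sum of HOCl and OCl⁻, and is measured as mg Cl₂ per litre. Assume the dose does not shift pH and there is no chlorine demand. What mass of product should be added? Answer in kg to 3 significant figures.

7.79 kg

Volume: 263,000 US gal × 3.785 L/gal = 995,455 L.
[OCl⁻]/[HOCl] = 10^(pH − pKa) = 10^(7.47 − 7.49) = 0.955; fraction as HOCl = 1/(1 + 0.955) = 0.5115.
Free chlorine required for 2.68 ppm HOCl: 2.68 / 0.5115 = 5.239 ppm.
FC to add: 5.239 − 0.5 = 4.739 mg/L as Cl₂.
Cl₂ equivalent: 4.739 mg/L × 995,455 L = 4718 g.
Product at 60.6% available Cl: 4718 / 0.606 = 7785 g.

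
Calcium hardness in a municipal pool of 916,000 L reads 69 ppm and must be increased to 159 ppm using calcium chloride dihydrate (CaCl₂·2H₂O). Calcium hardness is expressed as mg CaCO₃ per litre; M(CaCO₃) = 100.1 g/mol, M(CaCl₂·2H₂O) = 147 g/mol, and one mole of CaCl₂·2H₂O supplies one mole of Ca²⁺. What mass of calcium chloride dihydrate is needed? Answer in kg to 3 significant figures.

Hardness to add: (159 − 69) = 90 mg/L as CaCO₃ × 916,000 L = 82,440 g as CaCO₃.
Moles of Ca²⁺ (1 mol Ca²⁺ ≡ 1 mol CaCO₃): 82,440 / 100.1 g/mol = 823.6 mol.
Mass of CaCl₂·2H₂O: 823.6 × 147 = 121,100 g.

121 kg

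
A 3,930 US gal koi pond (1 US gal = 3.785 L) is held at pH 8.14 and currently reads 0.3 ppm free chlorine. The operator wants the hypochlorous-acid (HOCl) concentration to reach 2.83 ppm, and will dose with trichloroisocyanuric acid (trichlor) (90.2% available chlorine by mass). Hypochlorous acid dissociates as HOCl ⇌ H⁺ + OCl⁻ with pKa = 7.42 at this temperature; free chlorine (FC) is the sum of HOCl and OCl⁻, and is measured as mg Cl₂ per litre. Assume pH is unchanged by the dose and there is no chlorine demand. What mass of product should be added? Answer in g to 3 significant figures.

287 g

Volume: 3,930 US gal × 3.785 L/gal = 14,875 L.
[OCl⁻]/[HOCl] = 10^(pH − pKa) = 10^(8.14 − 7.42) = 5.248; fraction as HOCl = 1/(1 + 5.248) = 0.16.
Free chlorine required for 2.83 ppm HOCl: 2.83 / 0.16 = 17.68 ppm.
FC to add: 17.68 − 0.3 = 17.38 mg/L as Cl₂.
Cl₂ equivalent: 17.38 mg/L × 14,875 L = 258.6 g.
Product at 90.2% available Cl: 258.6 / 0.902 = 286.7 g.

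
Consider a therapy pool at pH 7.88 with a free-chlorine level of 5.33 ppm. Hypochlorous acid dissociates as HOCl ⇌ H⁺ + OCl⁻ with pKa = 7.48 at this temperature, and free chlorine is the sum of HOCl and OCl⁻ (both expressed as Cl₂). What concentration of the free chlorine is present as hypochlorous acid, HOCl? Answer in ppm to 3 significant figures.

1.52 ppm

[OCl⁻]/[HOCl] = 10^(pH − pKa) = 10^(7.88 − 7.48) = 10^0.40 = 2.512.
Fraction as HOCl = 1 / (1 + 2.512) = 0.2847.
HOCl = 0.2847 × 5.33 ppm = 1.518 ppm.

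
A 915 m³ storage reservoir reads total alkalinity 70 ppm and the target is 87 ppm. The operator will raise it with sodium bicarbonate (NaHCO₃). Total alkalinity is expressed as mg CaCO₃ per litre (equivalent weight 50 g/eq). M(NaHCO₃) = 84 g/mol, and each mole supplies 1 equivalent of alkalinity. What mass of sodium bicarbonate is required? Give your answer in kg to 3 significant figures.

26.1 kg

Volume: 915 m³ = 915,000 L.
Alkalinity to add: (87 − 70) = 17 mg/L as CaCO₃ × 915,000 L = 15,560 g as CaCO₃.
Equivalents: 15,560 g ÷ 50 g/eq = 311.1 eq.
NaHCO₃ supplies 1 eq per mole → 311.1 mol.
Mass: 311.1 mol × 84 g/mol = 26,130 g.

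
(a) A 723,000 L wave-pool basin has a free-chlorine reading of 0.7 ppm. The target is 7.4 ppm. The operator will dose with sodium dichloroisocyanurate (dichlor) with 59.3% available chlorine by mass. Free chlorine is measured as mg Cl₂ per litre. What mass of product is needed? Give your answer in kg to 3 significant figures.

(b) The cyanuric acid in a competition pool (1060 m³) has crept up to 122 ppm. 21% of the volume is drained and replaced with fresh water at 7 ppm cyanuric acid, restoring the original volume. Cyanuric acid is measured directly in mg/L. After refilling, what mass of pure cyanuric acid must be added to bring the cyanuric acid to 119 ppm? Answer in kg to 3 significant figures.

(a) 8.17 kg; (b) 22.4 kg

(a) Chlorine deficit: 7.4 − 0.7 = 6.7 ppm = 6.7 mg/L as Cl₂.
(a) Cl₂ equivalent needed: 6.7 mg/L × 723,000 L = 4,844,000 mg = 4844 g.
(a) Product at 59.3% available chlorine: 4844 / 0.593 = 8169 g.

(b) Volume: 1060 m³ = 1,060,000 L.
(b) After draining 21% and refilling: 122 × 0.79 + 7 × 0.21 = 97.85 ppm.
(b) Deficit to target: 119 − 97.85 = 21.15 mg/L.
(b) Mass: 21.15 mg/L × 1,060,000 L = 22,420 g cyanuric acid.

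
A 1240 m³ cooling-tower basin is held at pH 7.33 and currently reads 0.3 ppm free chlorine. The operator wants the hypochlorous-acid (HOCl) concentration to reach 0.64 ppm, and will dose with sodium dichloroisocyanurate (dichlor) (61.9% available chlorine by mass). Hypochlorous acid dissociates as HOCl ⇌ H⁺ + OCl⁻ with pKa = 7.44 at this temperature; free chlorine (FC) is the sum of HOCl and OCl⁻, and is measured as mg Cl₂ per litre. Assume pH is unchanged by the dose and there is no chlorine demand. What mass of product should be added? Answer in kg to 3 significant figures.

Volume: 1240 m³ = 1,240,000 L.
[OCl⁻]/[HOCl] = 10^(pH − pKa) = 10^(7.33 − 7.44) = 0.7762; fraction as HOCl = 1/(1 + 0.7762) = 0.563.
Free chlorine required for 0.64 ppm HOCl: 0.64 / 0.563 = 1.137 ppm.
FC to add: 1.137 − 0.3 = 0.8368 mg/L as Cl₂.
Cl₂ equivalent: 0.8368 mg/L × 1,240,000 L = 1038 g.
Product at 61.9% available Cl: 1038 / 0.619 = 1676 g.

1.68 kg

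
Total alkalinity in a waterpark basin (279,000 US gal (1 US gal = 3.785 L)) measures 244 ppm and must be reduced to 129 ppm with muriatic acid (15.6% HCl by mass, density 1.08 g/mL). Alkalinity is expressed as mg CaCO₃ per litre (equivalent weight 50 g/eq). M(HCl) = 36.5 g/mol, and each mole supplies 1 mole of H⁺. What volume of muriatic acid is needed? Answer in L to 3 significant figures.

526 L

Volume: 279,000 US gal × 3.785 L/gal = 1,056,015 L.
Alkalinity to neutralize: (244 − 129) = 115 mg/L as CaCO₃ × 1,056,015 L = 121,400 g as CaCO₃.
Equivalents of H⁺ required: 121,400 ÷ 50 g/eq = 2429 eq = 2429 mol HCl.
Mass of HCl: 2429 × 36.5 = 88,650 g.
Mass of 15.6% solution: 88,650 / 0.156 = 568,300 g.
Volume: 568,300 g ÷ 1.08 g/mL = 526,200 mL.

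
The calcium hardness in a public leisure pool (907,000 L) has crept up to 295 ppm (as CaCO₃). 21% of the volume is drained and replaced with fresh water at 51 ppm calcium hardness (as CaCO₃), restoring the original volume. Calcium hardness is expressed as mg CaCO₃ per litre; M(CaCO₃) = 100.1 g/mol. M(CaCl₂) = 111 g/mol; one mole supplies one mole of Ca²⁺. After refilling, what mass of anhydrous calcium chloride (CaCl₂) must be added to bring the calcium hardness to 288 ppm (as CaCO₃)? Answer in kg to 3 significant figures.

44.5 kg

After draining 21% and refilling: 295 × 0.79 + 51 × 0.21 = 243.76 ppm.
Deficit to target: 288 − 243.76 = 44.24 mg/L.
As CaCO₃: 44.24 mg/L × 907,000 L = 40,130 g; ÷ 100.1 = 400.9 mol Ca²⁺.
Mass: 400.9 × 111 = 44,500 g.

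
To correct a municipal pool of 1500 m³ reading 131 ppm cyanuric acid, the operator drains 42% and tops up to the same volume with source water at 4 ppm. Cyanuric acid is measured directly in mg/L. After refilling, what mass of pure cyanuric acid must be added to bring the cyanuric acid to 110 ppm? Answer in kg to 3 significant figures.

48.5 kg

Volume: 1500 m³ = 1,500,000 L.
After draining 42% and refilling: 131 × 0.58 + 4 × 0.42 = 77.66 ppm.
Deficit to target: 110 − 77.66 = 32.34 mg/L.
Mass: 32.34 mg/L × 1,500,000 L = 48,510 g cyanuric acid.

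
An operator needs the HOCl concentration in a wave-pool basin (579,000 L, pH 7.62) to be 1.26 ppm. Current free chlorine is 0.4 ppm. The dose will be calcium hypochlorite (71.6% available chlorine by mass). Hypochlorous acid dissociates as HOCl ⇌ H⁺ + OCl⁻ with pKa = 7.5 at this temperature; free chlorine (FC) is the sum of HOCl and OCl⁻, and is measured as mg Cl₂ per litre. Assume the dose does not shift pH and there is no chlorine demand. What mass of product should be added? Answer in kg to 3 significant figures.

2.04 kg

[OCl⁻]/[HOCl] = 10^(pH − pKa) = 10^(7.62 − 7.5) = 1.318; fraction as HOCl = 1/(1 + 1.318) = 0.4314.
Free chlorine required for 1.26 ppm HOCl: 1.26 / 0.4314 = 2.921 ppm.
FC to add: 2.921 − 0.4 = 2.521 mg/L as Cl₂.
Cl₂ equivalent: 2.521 mg/L × 579,000 L = 1460 g.
Product at 71.6% available Cl: 1460 / 0.716 = 2039 g.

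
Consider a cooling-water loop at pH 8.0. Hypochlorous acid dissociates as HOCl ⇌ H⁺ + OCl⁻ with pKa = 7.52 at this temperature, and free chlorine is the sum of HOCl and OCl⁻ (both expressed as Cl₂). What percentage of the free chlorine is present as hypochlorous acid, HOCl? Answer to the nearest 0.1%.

[OCl⁻]/[HOCl] = 10^(pH − pKa) = 10^(8.0 − 7.52) = 10^0.48 = 3.02.
Fraction as HOCl = 1 / (1 + 3.02) = 0.2488.

24.9%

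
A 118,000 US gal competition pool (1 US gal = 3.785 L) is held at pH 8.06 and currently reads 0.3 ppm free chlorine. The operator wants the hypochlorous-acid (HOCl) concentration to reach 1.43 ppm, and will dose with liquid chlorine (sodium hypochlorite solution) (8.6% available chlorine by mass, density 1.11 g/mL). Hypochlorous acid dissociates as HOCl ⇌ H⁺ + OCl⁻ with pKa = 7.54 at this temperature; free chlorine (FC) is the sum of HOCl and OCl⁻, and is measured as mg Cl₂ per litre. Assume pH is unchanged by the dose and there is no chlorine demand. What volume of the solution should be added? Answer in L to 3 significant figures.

Volume: 118,000 US gal × 3.785 L/gal = 446,630 L.
[OCl⁻]/[HOCl] = 10^(pH − pKa) = 10^(8.06 − 7.54) = 3.311; fraction as HOCl = 1/(1 + 3.311) = 0.2319.
Free chlorine required for 1.43 ppm HOCl: 1.43 / 0.2319 = 6.165 ppm.
FC to add: 6.165 − 0.3 = 5.865 mg/L as Cl₂.
Cl₂ equivalent: 5.865 mg/L × 446,630 L = 2620 g.
Product at 8.6% available Cl: 2620 / 0.086 = 30,460 g.
Volume: 30,460 g ÷ 1.11 g/mL = 27,440 mL.

27.4 L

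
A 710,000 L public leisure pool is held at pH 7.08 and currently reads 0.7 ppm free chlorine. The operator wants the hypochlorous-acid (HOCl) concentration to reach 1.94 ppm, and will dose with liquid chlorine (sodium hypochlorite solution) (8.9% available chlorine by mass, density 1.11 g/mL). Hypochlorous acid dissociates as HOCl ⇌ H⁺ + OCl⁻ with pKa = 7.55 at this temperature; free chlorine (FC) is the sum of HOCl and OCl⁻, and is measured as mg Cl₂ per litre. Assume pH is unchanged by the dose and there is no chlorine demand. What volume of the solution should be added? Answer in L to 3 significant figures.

[OCl⁻]/[HOCl] = 10^(pH − pKa) = 10^(7.08 − 7.55) = 0.3388; fraction as HOCl = 1/(1 + 0.3388) = 0.7469.
Free chlorine required for 1.94 ppm HOCl: 1.94 / 0.7469 = 2.597 ppm.
FC to add: 2.597 − 0.7 = 1.897 mg/L as Cl₂.
Cl₂ equivalent: 1.897 mg/L × 710,000 L = 1347 g.
Product at 8.9% available Cl: 1347 / 0.089 = 15,140 g.
Volume: 15,140 g ÷ 1.11 g/mL = 13,640 mL.

13.6 L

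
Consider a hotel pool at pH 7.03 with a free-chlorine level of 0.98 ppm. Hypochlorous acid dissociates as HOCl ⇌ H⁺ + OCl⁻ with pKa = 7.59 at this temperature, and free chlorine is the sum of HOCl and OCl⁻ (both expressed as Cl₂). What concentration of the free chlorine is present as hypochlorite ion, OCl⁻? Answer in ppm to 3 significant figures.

0.212 ppm

[OCl⁻]/[HOCl] = 10^(pH − pKa) = 10^(7.03 − 7.59) = 10^-0.56 = 0.2754.
Fraction as HOCl = 1 / (1 + 0.2754) = 0.7841.
OCl⁻ = (1 − 0.7841) × 0.98 ppm = 0.2116 ppm.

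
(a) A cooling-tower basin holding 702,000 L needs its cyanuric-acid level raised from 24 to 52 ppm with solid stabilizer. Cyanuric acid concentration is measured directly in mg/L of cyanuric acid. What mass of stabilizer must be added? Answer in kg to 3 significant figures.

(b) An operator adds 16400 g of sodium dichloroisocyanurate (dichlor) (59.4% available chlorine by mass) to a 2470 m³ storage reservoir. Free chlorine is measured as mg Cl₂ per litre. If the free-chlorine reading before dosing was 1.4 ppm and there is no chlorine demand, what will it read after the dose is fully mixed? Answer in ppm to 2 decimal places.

(a) CYA to add: (52 − 24) = 28 mg/L × 702,000 L = 19,660 g cyanuric acid.

(b) Volume: 2470 m³ = 2,470,000 L.
(b) Available chlorine delivered: 16,400 g × 0.594 = 9742 g as Cl₂.
(b) Concentration rise: 9742 g / 2,470,000 L = 3.944 mg/L = 3.94 ppm.
(b) Final FC: 1.4 + 3.94 = 5.34 ppm.

(a) 19.7 kg; (b) 5.34 ppm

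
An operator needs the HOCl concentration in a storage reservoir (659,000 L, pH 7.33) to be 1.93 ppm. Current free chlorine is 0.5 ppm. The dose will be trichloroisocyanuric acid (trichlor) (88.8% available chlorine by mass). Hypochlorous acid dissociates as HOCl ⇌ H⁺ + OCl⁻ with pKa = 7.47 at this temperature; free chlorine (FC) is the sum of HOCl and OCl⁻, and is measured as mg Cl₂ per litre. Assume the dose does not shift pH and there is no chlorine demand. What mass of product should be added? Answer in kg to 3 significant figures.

[OCl⁻]/[HOCl] = 10^(pH − pKa) = 10^(7.33 − 7.47) = 0.7244; fraction as HOCl = 1/(1 + 0.7244) = 0.5799.
Free chlorine required for 1.93 ppm HOCl: 1.93 / 0.5799 = 3.328 ppm.
FC to add: 3.328 − 0.5 = 2.828 mg/L as Cl₂.
Cl₂ equivalent: 2.828 mg/L × 659,000 L = 1864 g.
Product at 88.8% available Cl: 1864 / 0.888 = 2099 g.

2.10 kg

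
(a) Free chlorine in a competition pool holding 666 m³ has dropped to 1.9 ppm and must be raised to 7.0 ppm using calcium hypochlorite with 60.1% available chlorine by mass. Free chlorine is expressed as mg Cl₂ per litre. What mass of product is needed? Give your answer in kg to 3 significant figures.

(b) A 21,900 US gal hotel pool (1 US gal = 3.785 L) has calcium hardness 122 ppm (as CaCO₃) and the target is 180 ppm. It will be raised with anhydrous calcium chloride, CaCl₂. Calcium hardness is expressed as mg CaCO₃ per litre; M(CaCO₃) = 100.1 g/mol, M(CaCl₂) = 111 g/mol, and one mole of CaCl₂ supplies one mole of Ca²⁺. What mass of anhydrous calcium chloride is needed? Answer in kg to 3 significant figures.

(a) Volume: 666 m³ = 666,000 L.
(a) Chlorine deficit: 7.0 − 1.9 = 5.1 ppm = 5.1 mg/L as Cl₂.
(a) Cl₂ equivalent needed: 5.1 mg/L × 666,000 L = 3,397,000 mg = 3397 g.
(a) Product at 60.1% available chlorine: 3397 / 0.601 = 5652 g.

(b) Volume: 21,900 US gal × 3.785 L/gal = 82,892 L.
(b) Hardness to add: (180 − 122) = 58 mg/L as CaCO₃ × 82,892 L = 4808 g as CaCO₃.
(b) Moles of Ca²⁺ (1 mol Ca²⁺ ≡ 1 mol CaCO₃): 4808 / 100.1 g/mol = 48.03 mol.
(b) Mass of CaCl₂: 48.03 × 111 = 5331 g.

(a) 5.65 kg; (b) 5.33 kg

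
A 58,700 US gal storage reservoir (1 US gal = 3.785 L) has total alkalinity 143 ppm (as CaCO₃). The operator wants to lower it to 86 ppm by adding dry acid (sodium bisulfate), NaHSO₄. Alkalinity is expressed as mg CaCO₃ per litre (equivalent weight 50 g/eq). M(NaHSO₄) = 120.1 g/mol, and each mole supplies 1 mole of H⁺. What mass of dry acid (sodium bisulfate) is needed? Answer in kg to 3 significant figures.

30.4 kg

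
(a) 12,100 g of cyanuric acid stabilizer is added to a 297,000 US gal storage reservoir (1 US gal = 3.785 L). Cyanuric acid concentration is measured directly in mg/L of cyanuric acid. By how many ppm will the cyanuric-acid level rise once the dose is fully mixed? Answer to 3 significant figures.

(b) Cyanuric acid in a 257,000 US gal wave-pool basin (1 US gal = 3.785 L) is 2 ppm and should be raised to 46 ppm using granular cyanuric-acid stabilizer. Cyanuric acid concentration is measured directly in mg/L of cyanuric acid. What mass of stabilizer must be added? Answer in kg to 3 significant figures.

(a) Volume: 297,000 US gal × 3.785 L/gal = 1,124,145 L.
(a) Rise: 12,100 g / 1,124,145 L × 1000 = 10.76 mg/L.

(b) Volume: 257,000 US gal × 3.785 L/gal = 972,745 L.
(b) CYA to add: (46 − 2) = 44 mg/L × 972,745 L = 42,800 g cyanuric acid.

(a) 10.8 ppm; (b) 42.8 kg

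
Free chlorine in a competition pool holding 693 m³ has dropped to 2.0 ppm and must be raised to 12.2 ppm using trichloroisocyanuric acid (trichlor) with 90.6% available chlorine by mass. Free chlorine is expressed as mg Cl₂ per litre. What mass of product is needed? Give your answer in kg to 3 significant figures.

Volume: 693 m³ = 693,000 L.
Chlorine deficit: 12.2 − 2.0 = 10.2 ppm = 10.2 mg/L as Cl₂.
Cl₂ equivalent needed: 10.2 mg/L × 693,000 L = 7,069,000 mg = 7069 g.
Product at 90.6% available chlorine: 7069 / 0.906 = 7802 g.

7.80 kg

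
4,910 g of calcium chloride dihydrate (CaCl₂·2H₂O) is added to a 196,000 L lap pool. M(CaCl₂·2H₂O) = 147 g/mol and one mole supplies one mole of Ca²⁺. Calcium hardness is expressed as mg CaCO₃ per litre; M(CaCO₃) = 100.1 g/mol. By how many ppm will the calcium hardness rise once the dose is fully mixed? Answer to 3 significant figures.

17.1 ppm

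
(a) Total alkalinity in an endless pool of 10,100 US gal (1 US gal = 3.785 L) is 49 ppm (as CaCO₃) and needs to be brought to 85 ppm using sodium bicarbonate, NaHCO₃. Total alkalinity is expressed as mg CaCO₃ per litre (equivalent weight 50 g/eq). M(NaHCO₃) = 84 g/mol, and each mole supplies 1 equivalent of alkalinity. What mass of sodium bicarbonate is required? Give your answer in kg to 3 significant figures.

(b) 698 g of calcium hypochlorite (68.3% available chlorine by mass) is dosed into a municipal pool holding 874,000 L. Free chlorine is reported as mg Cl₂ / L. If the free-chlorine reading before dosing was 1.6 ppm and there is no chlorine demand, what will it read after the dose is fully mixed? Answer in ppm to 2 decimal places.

(a) 2.31 kg; (b) 2.15 ppm

(a) Volume: 10,100 US gal × 3.785 L/gal = 38,228 L.
(a) Alkalinity to add: (85 − 49) = 36 mg/L as CaCO₃ × 38,228 L = 1376 g as CaCO₃.
(a) Equivalents: 1376 g ÷ 50 g/eq = 27.52 eq.
(a) NaHCO₃ supplies 1 eq per mole → 27.52 mol.
(a) Mass: 27.52 mol × 84 g/mol = 2312 g.

(b) Available chlorine delivered: 698 g × 0.683 = 476.7 g as Cl₂.
(b) Concentration rise: 476.7 g / 874,000 L = 0.5455 mg/L = 0.55 ppm.
(b) Final FC: 1.6 + 0.55 = 2.15 ppm.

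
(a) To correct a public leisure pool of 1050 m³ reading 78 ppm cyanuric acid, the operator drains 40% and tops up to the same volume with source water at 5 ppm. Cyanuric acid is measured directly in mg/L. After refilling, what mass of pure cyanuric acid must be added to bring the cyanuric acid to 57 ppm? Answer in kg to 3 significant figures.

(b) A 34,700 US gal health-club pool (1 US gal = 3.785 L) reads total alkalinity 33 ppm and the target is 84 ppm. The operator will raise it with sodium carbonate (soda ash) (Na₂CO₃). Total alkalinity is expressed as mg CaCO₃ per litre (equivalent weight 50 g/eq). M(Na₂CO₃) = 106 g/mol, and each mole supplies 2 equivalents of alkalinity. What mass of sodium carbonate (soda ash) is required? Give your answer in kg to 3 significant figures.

(a) 8.61 kg; (b) 7.10 kg

(a) Volume: 1050 m³ = 1,050,000 L.
(a) After draining 40% and refilling: 78 × 0.60 + 5 × 0.40 = 48.8 ppm.
(a) Deficit to target: 57 − 48.8 = 8.2 mg/L.
(a) Mass: 8.2 mg/L × 1,050,000 L = 8610 g cyanuric acid.

(b) Volume: 34,700 US gal × 3.785 L/gal = 131,340 L.
(b) Alkalinity to add: (84 − 33) = 51 mg/L as CaCO₃ × 131,340 L = 6698 g as CaCO₃.
(b) Equivalents: 6698 g ÷ 50 g/eq = 134 eq.
(b) Each mole of Na₂CO₃ supplies 2 eq, so 134 / 2 = 66.98 mol.
(b) Mass: 66.98 mol × 106 g/mol = 7100 g.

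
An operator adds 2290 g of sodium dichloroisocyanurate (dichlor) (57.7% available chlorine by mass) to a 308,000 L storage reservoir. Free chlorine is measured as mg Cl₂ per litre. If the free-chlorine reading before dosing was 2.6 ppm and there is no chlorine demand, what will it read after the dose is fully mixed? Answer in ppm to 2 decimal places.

6.89 ppm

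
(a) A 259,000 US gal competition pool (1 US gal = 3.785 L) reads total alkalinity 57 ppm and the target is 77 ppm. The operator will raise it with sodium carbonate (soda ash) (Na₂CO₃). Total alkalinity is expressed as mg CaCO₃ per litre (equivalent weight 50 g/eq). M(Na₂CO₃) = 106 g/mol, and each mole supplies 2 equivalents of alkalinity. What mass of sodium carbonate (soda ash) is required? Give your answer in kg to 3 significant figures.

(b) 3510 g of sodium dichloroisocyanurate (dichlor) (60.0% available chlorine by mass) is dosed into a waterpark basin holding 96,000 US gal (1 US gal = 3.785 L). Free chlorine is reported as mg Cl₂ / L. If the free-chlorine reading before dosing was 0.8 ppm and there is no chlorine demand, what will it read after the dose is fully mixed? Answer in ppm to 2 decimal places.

(a) 20.8 kg; (b) 6.60 ppm

(a) Volume: 259,000 US gal × 3.785 L/gal = 980,315 L.
(a) Alkalinity to add: (77 − 57) = 20 mg/L as CaCO₃ × 980,315 L = 19,610 g as CaCO₃.
(a) Equivalents: 19,610 g ÷ 50 g/eq = 392.1 eq.
(a) Each mole of Na₂CO₃ supplies 2 eq, so 392.1 / 2 = 196.1 mol.
(a) Mass: 196.1 mol × 106 g/mol = 20,780 g.

(b) Volume: 96,000 US gal × 3.785 L/gal = 363,360 L.
(b) Available chlorine delivered: 3510 g × 0.6 = 2106 g as Cl₂.
(b) Concentration rise: 2106 g / 363,360 L = 5.796 mg/L = 5.80 ppm.
(b) Final FC: 0.8 + 5.80 = 6.60 ppm.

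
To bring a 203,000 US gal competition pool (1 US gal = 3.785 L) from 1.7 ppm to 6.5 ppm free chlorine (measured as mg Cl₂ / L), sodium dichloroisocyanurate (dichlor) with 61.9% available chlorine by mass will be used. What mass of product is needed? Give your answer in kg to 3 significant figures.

Volume: 203,000 US gal × 3.785 L/gal = 768,355 L.
Chlorine deficit: 6.5 − 1.7 = 4.8 ppm = 4.8 mg/L as Cl₂.
Cl₂ equivalent needed: 4.8 mg/L × 768,355 L = 3,688,000 mg = 3688 g.
Product at 61.9% available chlorine: 3688 / 0.619 = 5958 g.

5.96 kg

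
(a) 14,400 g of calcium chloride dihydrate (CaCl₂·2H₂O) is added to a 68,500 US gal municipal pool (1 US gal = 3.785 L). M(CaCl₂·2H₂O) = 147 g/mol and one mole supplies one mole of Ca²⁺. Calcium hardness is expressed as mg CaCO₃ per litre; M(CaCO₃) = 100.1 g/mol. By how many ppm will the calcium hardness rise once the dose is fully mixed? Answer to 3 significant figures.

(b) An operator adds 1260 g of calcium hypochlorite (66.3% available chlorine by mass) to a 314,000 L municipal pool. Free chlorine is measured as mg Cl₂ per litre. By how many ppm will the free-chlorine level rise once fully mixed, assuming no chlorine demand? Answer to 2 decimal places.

(a) Volume: 68,500 US gal × 3.785 L/gal = 259,272 L.
(a) Moles of Ca²⁺: 14,400 g ÷ 147 g/mol = 97.96 mol.
(a) As CaCO₃: 97.96 mol × 100.1 g/mol = 9806 g.
(a) Rise: 9806 g / 259,272 L × 1000 = 37.82 mg/L.

(b) Available chlorine delivered: 1260 g × 0.663 = 835.4 g as Cl₂.
(b) Concentration rise: 835.4 g / 314,000 L = 2.66 mg/L = 2.66 ppm.

(a) 37.8 ppm; (b) 2.66 ppm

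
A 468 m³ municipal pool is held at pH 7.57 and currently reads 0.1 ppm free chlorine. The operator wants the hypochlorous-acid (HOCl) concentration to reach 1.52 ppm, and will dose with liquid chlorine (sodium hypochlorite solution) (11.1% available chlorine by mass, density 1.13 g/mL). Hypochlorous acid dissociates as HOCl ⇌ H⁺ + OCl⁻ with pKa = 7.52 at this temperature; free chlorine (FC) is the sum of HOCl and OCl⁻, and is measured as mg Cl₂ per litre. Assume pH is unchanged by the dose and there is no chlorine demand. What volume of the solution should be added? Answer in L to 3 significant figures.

Volume: 468 m³ = 468,000 L.
[OCl⁻]/[HOCl] = 10^(pH − pKa) = 10^(7.57 − 7.52) = 1.122; fraction as HOCl = 1/(1 + 1.122) = 0.4712.
Free chlorine required for 1.52 ppm HOCl: 1.52 / 0.4712 = 3.225 ppm.
FC to add: 3.225 − 0.1 = 3.125 mg/L as Cl₂.
Cl₂ equivalent: 3.125 mg/L × 468,000 L = 1463 g.
Product at 11.1% available Cl: 1463 / 0.111 = 13,180 g.
Volume: 13,180 g ÷ 1.13 g/mL = 11,660 mL.

11.7 L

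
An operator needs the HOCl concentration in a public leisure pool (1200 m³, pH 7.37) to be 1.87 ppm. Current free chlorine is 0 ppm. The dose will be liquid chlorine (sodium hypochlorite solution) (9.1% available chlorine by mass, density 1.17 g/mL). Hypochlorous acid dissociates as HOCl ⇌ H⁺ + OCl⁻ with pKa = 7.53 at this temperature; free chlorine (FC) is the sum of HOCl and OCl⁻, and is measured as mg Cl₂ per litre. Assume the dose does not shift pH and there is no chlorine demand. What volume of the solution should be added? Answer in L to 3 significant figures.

Volume: 1200 m³ = 1,200,000 L.
[OCl⁻]/[HOCl] = 10^(pH − pKa) = 10^(7.37 − 7.53) = 0.6918; fraction as HOCl = 1/(1 + 0.6918) = 0.5911.
Free chlorine required for 1.87 ppm HOCl: 1.87 / 0.5911 = 3.164 ppm.
FC to add: 3.164 − 0 = 3.164 mg/L as Cl₂.
Cl₂ equivalent: 3.164 mg/L × 1,200,000 L = 3796 g.
Product at 9.1% available Cl: 3796 / 0.091 = 41,720 g.
Volume: 41,720 g ÷ 1.17 g/mL = 35,660 mL.

35.7 L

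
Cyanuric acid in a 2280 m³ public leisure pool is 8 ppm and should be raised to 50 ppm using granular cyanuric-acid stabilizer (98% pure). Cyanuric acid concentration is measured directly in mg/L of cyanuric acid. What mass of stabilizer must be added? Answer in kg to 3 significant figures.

Volume: 2280 m³ = 2,280,000 L.
CYA to add: (50 − 8) = 42 mg/L × 2,280,000 L = 95,760 g cyanuric acid.
At 98% purity: 95,760 / 0.98 = 97,710 g product.

97.7 kg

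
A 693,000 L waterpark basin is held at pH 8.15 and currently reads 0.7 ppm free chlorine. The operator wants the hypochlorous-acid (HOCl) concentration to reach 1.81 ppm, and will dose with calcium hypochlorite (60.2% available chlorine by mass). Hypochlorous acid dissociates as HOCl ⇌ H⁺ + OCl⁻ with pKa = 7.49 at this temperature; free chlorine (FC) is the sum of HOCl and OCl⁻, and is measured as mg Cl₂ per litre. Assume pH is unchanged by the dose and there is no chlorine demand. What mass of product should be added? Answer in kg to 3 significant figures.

[OCl⁻]/[HOCl] = 10^(pH − pKa) = 10^(8.15 − 7.49) = 4.571; fraction as HOCl = 1/(1 + 4.571) = 0.1795.
Free chlorine required for 1.81 ppm HOCl: 1.81 / 0.1795 = 10.08 ppm.
FC to add: 10.08 − 0.7 = 9.383 mg/L as Cl₂.
Cl₂ equivalent: 9.383 mg/L × 693,000 L = 6503 g.
Product at 60.2% available Cl: 6503 / 0.602 = 10,800 g.

10.8 kg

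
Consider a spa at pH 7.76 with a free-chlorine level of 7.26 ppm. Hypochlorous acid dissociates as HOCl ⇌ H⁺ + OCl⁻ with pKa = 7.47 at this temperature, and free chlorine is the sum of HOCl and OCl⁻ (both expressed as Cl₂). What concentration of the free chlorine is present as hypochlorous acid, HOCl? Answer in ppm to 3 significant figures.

[OCl⁻]/[HOCl] = 10^(pH − pKa) = 10^(7.76 − 7.47) = 10^0.29 = 1.95.
Fraction as HOCl = 1 / (1 + 1.95) = 0.339.
HOCl = 0.339 × 7.26 ppm = 2.461 ppm.

2.46 ppm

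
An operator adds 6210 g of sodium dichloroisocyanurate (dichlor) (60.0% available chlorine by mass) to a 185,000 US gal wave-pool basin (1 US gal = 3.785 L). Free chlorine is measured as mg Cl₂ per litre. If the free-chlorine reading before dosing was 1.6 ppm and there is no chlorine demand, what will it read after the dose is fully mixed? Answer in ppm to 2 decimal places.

6.92 ppm

Volume: 185,000 US gal × 3.785 L/gal = 700,225 L.
Available chlorine delivered: 6210 g × 0.6 = 3726 g as Cl₂.
Concentration rise: 3726 g / 700,225 L = 5.321 mg/L = 5.32 ppm.
Final FC: 1.6 + 5.32 = 6.92 ppm.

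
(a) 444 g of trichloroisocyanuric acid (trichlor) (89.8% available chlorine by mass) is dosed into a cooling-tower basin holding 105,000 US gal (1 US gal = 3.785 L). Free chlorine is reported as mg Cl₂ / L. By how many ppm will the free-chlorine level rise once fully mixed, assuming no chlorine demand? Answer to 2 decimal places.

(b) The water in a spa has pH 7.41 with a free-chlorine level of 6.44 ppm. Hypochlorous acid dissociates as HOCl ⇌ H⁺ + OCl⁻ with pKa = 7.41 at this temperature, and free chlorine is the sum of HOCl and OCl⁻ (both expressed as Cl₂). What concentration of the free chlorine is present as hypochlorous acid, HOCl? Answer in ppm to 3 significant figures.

(a) 1.00 ppm; (b) 3.22 ppm

(a) Volume: 105,000 US gal × 3.785 L/gal = 397,425 L.
(a) Available chlorine delivered: 444 g × 0.898 = 398.7 g as Cl₂.
(a) Concentration rise: 398.7 g / 397,425 L = 1.003 mg/L = 1.00 ppm.

(b) [OCl⁻]/[HOCl] = 10^(pH − pKa) = 10^(7.41 − 7.41) = 10^0.00 = 1.
(b) Fraction as HOCl = 1 / (1 + 1) = 0.5.
(b) HOCl = 0.5 × 6.44 ppm = 3.22 ppm.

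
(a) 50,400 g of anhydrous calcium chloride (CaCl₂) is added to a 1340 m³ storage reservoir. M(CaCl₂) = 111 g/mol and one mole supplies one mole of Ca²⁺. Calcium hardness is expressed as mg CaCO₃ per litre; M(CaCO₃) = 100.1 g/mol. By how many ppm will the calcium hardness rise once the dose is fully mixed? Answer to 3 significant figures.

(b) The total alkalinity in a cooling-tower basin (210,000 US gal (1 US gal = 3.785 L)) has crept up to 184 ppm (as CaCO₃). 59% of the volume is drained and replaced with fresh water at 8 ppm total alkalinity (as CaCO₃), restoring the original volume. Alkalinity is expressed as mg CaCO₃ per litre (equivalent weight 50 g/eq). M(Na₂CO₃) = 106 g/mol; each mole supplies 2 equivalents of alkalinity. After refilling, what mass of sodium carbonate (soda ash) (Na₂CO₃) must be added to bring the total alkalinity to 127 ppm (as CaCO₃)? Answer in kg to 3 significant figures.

(a) 33.9 ppm; (b) 39.5 kg

(a) Volume: 1340 m³ = 1,340,000 L.
(a) Moles of Ca²⁺: 50,400 g ÷ 111 g/mol = 454.1 mol.
(a) As CaCO₃: 454.1 mol × 100.1 g/mol = 45,450 g.
(a) Rise: 45,450 g / 1,340,000 L × 1000 = 33.92 mg/L.

(b) Volume: 210,000 US gal × 3.785 L/gal = 794,850 L.
(b) After draining 59% and refilling: 184 × 0.41 + 8 × 0.59 = 80.16 ppm.
(b) Deficit to target: 127 − 80.16 = 46.84 mg/L.
(b) As CaCO₃: 46.84 mg/L × 794,850 L = 37,230 g; ÷ 50 g/eq ÷ 2 = 372.3 mol Na₂CO₃.
(b) Mass: 372.3 × 106 = 39,460 g.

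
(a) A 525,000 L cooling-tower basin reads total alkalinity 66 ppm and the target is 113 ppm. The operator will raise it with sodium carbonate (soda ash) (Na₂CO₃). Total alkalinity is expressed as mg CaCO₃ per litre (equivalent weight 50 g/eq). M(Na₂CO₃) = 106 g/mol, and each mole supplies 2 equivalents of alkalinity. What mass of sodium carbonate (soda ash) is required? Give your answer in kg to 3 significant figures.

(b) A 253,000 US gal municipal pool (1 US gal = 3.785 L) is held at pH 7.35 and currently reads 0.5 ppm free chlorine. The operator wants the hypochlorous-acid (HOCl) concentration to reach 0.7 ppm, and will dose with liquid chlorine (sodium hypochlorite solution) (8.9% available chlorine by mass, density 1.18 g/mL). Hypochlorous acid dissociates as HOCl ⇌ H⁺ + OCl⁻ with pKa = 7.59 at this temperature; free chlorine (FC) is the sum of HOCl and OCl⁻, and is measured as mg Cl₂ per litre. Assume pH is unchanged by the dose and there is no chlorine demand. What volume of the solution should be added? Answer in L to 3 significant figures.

(a) Alkalinity to add: (113 − 66) = 47 mg/L as CaCO₃ × 525,000 L = 24,680 g as CaCO₃.
(a) Equivalents: 24,680 g ÷ 50 g/eq = 493.5 eq.
(a) Each mole of Na₂CO₃ supplies 2 eq, so 493.5 / 2 = 246.8 mol.
(a) Mass: 246.8 mol × 106 g/mol = 26,160 g.

(b) Volume: 253,000 US gal × 3.785 L/gal = 957,605 L.
(b) [OCl⁻]/[HOCl] = 10^(pH − pKa) = 10^(7.35 − 7.59) = 0.5754; fraction as HOCl = 1/(1 + 0.5754) = 0.6347.
(b) Free chlorine required for 0.7 ppm HOCl: 0.7 / 0.6347 = 1.103 ppm.
(b) FC to add: 1.103 − 0.5 = 0.6028 mg/L as Cl₂.
(b) Cl₂ equivalent: 0.6028 mg/L × 957,605 L = 577.3 g.
(b) Product at 8.9% available Cl: 577.3 / 0.089 = 6486 g.
(b) Volume: 6486 g ÷ 1.18 g/mL = 5497 mL.

(a) 26.2 kg; (b) 5.50 L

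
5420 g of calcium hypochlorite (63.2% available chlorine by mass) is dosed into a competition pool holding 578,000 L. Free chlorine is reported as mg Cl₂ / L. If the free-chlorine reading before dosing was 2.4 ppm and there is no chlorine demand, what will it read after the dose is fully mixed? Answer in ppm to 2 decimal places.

8.33 ppm

Available chlorine delivered: 5420 g × 0.632 = 3425 g as Cl₂.
Concentration rise: 3425 g / 578,000 L = 5.926 mg/L = 5.93 ppm.
Final FC: 2.4 + 5.93 = 8.33 ppm.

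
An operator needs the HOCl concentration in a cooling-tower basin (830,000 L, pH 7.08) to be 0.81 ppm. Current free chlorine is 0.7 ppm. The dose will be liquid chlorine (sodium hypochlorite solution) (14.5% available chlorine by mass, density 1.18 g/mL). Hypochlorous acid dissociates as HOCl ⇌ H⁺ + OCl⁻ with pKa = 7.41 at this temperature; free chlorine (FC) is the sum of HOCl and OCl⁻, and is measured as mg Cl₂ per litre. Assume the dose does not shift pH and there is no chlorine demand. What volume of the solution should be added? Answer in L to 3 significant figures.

[OCl⁻]/[HOCl] = 10^(pH − pKa) = 10^(7.08 − 7.41) = 0.4677; fraction as HOCl = 1/(1 + 0.4677) = 0.6813.
Free chlorine required for 0.81 ppm HOCl: 0.81 / 0.6813 = 1.189 ppm.
FC to add: 1.189 − 0.7 = 0.4889 mg/L as Cl₂.
Cl₂ equivalent: 0.4889 mg/L × 830,000 L = 405.8 g.
Product at 14.5% available Cl: 405.8 / 0.145 = 2798 g.
Volume: 2798 g ÷ 1.18 g/mL = 2371 mL.

2.37 L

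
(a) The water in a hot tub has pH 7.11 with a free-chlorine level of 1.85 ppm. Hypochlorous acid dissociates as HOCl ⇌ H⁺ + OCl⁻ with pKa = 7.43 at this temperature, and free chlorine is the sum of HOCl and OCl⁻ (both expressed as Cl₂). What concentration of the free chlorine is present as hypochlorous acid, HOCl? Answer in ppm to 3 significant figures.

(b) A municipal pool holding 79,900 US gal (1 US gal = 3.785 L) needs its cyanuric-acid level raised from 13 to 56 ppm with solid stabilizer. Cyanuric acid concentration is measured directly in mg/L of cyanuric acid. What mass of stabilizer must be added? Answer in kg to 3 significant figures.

(a) 1.25 ppm; (b) 13.0 kg

(a) [OCl⁻]/[HOCl] = 10^(pH − pKa) = 10^(7.11 − 7.43) = 10^-0.32 = 0.4786.
(a) Fraction as HOCl = 1 / (1 + 0.4786) = 0.6763.
(a) HOCl = 0.6763 × 1.85 ppm = 1.251 ppm.

(b) Volume: 79,900 US gal × 3.785 L/gal = 302,422 L.
(b) CYA to add: (56 − 13) = 43 mg/L × 302,422 L = 13,000 g cyanuric acid.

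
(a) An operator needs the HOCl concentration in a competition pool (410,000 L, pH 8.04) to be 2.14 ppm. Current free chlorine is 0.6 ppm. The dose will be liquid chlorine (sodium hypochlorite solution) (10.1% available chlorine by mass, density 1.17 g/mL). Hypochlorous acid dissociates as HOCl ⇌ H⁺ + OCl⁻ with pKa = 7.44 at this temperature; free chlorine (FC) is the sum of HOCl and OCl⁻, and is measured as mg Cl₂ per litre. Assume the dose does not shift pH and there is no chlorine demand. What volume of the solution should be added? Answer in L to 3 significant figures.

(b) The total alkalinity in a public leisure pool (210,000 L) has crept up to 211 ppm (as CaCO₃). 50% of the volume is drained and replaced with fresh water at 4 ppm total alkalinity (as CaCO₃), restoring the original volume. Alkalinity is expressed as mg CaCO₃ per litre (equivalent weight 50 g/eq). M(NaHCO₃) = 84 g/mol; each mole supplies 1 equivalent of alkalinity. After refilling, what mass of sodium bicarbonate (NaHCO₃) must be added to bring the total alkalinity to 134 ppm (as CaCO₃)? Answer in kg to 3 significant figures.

(a) 34.9 L; (b) 9.35 kg

(a) [OCl⁻]/[HOCl] = 10^(pH − pKa) = 10^(8.04 − 7.44) = 3.981; fraction as HOCl = 1/(1 + 3.981) = 0.2008.
(a) Free chlorine required for 2.14 ppm HOCl: 2.14 / 0.2008 = 10.66 ppm.
(a) FC to add: 10.66 − 0.6 = 10.06 mg/L as Cl₂.
(a) Cl₂ equivalent: 10.06 mg/L × 410,000 L = 4124 g.
(a) Product at 10.1% available Cl: 4124 / 0.101 = 40,840 g.
(a) Volume: 40,840 g ÷ 1.17 g/mL = 34,900 mL.

(b) After draining 50% and refilling: 211 × 0.50 + 4 × 0.50 = 107.5 ppm.
(b) Deficit to target: 134 − 107.5 = 26.5 mg/L.
(b) As CaCO₃: 26.5 mg/L × 210,000 L = 5565 g; ÷ 50 g/eq ÷ 1 = 111.3 mol NaHCO₃.
(b) Mass: 111.3 × 84 = 9349 g.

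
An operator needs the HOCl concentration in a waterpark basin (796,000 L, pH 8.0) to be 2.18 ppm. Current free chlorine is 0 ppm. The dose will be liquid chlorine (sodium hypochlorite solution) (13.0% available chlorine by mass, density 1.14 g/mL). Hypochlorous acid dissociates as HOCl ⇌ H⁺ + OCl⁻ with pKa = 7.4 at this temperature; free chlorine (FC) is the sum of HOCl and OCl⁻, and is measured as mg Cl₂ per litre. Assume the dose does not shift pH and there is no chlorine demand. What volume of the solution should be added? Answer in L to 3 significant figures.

58.3 L

[OCl⁻]/[HOCl] = 10^(pH − pKa) = 10^(8.0 − 7.4) = 3.981; fraction as HOCl = 1/(1 + 3.981) = 0.2008.
Free chlorine required for 2.18 ppm HOCl: 2.18 / 0.2008 = 10.86 ppm.
FC to add: 10.86 − 0 = 10.86 mg/L as Cl₂.
Cl₂ equivalent: 10.86 mg/L × 796,000 L = 8644 g.
Product at 13.0% available Cl: 8644 / 0.13 = 66,490 g.
Volume: 66,490 g ÷ 1.14 g/mL = 58,320 mL.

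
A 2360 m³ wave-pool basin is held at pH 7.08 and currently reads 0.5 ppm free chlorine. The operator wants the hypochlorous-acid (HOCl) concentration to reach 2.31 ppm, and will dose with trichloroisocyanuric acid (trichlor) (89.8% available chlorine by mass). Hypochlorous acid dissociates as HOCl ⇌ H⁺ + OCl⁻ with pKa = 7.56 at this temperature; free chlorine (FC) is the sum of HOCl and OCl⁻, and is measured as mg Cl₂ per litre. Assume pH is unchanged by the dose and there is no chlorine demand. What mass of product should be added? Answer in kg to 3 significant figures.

Volume: 2360 m³ = 2,360,000 L.
[OCl⁻]/[HOCl] = 10^(pH − pKa) = 10^(7.08 − 7.56) = 0.3311; fraction as HOCl = 1/(1 + 0.3311) = 0.7512.
Free chlorine required for 2.31 ppm HOCl: 2.31 / 0.7512 = 3.075 ppm.
FC to add: 3.075 − 0.5 = 2.575 mg/L as Cl₂.
Cl₂ equivalent: 2.575 mg/L × 2,360,000 L = 6077 g.
Product at 89.8% available Cl: 6077 / 0.898 = 6767 g.

6.77 kg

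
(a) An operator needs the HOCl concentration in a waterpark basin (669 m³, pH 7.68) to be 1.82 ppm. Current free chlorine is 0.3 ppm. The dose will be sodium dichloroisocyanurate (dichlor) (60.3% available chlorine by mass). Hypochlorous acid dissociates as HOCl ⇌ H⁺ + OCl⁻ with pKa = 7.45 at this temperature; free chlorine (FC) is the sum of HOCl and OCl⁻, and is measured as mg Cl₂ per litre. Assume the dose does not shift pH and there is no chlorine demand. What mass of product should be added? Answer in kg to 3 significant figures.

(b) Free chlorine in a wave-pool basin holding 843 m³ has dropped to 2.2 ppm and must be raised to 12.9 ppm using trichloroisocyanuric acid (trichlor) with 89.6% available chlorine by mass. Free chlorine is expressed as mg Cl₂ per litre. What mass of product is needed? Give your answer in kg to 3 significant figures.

(a) Volume: 669 m³ = 669,000 L.
(a) [OCl⁻]/[HOCl] = 10^(pH − pKa) = 10^(7.68 − 7.45) = 1.698; fraction as HOCl = 1/(1 + 1.698) = 0.3706.
(a) Free chlorine required for 1.82 ppm HOCl: 1.82 / 0.3706 = 4.911 ppm.
(a) FC to add: 4.911 − 0.3 = 4.611 mg/L as Cl₂.
(a) Cl₂ equivalent: 4.611 mg/L × 669,000 L = 3085 g.
(a) Product at 60.3% available Cl: 3085 / 0.603 = 5115 g.

(b) Volume: 843 m³ = 843,000 L.
(b) Chlorine deficit: 12.9 − 2.2 = 10.7 ppm = 10.7 mg/L as Cl₂.
(b) Cl₂ equivalent needed: 10.7 mg/L × 843,000 L = 9,020,000 mg = 9020 g.
(b) Product at 89.6% available chlorine: 9020 / 0.896 = 10,070 g.

(a) 5.12 kg; (b) 10.1 kg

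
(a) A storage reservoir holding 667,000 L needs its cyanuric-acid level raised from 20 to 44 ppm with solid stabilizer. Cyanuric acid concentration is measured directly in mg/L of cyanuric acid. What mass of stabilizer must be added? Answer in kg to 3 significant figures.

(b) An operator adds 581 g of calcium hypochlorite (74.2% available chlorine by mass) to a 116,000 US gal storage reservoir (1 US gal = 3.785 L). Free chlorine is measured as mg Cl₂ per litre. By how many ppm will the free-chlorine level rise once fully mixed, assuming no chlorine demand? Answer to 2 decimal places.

(a) CYA to add: (44 − 20) = 24 mg/L × 667,000 L = 16,010 g cyanuric acid.

(b) Volume: 116,000 US gal × 3.785 L/gal = 439,060 L.
(b) Available chlorine delivered: 581 g × 0.742 = 431.1 g as Cl₂.
(b) Concentration rise: 431.1 g / 439,060 L = 0.9819 mg/L = 0.98 ppm.

(a) 16.0 kg; (b) 0.98 ppm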